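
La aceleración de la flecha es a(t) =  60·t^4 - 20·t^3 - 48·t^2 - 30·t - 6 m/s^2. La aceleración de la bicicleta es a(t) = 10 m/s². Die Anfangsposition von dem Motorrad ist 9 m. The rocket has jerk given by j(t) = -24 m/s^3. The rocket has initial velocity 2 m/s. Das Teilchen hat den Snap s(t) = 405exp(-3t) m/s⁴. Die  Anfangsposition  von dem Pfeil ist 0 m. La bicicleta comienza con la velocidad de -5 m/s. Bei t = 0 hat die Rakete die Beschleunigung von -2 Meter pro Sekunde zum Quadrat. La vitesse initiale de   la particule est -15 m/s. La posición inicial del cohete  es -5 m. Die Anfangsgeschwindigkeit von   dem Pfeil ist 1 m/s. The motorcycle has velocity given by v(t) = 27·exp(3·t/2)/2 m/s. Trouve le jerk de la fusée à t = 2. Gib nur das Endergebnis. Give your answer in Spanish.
En t = 2, j = -24.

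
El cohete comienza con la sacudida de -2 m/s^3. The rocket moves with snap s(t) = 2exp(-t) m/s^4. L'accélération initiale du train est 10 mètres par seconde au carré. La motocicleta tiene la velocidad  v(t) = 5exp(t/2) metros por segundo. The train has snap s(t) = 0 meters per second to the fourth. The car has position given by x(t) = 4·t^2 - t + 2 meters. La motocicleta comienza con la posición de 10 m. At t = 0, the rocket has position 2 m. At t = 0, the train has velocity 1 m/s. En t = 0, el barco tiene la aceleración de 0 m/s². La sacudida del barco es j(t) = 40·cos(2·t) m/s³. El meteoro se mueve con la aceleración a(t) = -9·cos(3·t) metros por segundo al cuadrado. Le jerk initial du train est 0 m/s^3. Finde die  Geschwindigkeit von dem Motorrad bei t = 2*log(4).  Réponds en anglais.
From the given velocity equation v(t) = 5·exp(t/2), we substitute t = 2*log(4) to get v = 20.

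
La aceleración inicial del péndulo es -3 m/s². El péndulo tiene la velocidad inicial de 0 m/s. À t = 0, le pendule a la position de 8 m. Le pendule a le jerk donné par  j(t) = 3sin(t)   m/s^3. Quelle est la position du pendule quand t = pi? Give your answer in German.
Ausgehend von dem Ruck j(t) = 3·sin(t), nehmen wir 3 Integrale. Die Stammfunktion von dem Ruck ist die Beschleunigung. Mit a(0) = -3 erhalten wir a(t) = -3·cos(t). Das Integral von der Beschleunigung ist die Geschwindigkeit. Mit v(0) = 0 erhalten wir v(t) = -3·sin(t). Mit ∫v(t)dt und Anwendung von x(0) = 8, finden wir x(t) = 3·cos(t) + 5. Mit x(t) = 3·cos(t) + 5 und Einsetzen von t = pi, finden wir x = 2.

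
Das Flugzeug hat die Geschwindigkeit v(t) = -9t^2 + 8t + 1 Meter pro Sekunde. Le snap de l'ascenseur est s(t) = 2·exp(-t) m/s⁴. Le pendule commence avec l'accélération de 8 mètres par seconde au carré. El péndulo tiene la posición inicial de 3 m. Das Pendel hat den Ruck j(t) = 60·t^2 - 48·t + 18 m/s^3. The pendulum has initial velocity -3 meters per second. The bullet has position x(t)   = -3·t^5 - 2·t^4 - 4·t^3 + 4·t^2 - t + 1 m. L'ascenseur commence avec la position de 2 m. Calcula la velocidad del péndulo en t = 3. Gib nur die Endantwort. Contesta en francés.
À t = 3, v = 291.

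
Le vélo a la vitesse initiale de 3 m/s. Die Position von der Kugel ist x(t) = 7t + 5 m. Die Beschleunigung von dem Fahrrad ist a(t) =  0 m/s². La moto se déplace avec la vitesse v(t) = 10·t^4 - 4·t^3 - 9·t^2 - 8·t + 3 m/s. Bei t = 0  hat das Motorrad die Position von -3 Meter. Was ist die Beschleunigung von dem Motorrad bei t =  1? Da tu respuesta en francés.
Pour résoudre ceci, nous devons prendre 1 dérivée de notre équation de la vitesse v(t) = 10·t^4 - 4·t^3 - 9·t^2 - 8·t + 3. En dérivant la vitesse, nous obtenons l'accélération: a(t) = 40·t^3 - 12·t^2 - 18·t - 8. De l'équation de l'accélération a(t) = 40·t^3 - 12·t^2 - 18·t - 8, nous substituons t = 1 pour obtenir a = 2.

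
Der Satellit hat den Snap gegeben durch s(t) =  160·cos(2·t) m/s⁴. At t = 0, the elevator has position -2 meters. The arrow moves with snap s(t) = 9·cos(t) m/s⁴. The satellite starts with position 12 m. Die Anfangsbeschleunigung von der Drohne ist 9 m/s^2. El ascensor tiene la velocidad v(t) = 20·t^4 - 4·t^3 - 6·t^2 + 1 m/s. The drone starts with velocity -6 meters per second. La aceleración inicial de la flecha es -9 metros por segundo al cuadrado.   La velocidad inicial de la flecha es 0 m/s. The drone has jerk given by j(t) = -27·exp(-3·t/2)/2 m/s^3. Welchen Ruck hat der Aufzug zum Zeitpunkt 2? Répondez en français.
En partant de la vitesse v(t) = 20·t^4 - 4·t^3 - 6·t^2 + 1, nous prenons 2 dérivées. En dérivant la vitesse, nous obtenons l'accélération: a(t) = 80·t^3 - 12·t^2 - 12·t. La dérivée de l'accélération donne le jerk: j(t) = 240·t^2 - 24·t - 12. De l'équation du jerk j(t) = 240·t^2 - 24·t - 12, nous substituons t = 2 pour obtenir j = 900.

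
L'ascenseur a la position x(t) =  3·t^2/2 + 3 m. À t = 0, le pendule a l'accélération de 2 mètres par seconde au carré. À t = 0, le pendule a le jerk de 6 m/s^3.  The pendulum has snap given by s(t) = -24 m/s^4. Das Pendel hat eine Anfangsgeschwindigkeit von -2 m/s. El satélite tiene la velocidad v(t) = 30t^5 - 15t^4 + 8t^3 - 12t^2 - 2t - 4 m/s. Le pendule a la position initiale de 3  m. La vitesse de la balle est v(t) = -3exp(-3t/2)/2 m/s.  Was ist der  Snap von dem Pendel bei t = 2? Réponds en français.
En utilisant s(t) = -24 et en substituant t = 2, nous trouvons s = -24.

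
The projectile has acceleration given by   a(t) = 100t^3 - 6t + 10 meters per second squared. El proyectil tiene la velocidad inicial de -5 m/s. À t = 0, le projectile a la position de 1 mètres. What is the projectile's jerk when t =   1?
To solve this, we need to take 1 derivative of our acceleration equation a(t) = 100·t^3 - 6·t + 10. Taking d/dt of a(t), we find j(t) = 300·t^2 - 6. From the given jerk equation j(t) = 300·t^2 - 6, we substitute t = 1 to get j = 294.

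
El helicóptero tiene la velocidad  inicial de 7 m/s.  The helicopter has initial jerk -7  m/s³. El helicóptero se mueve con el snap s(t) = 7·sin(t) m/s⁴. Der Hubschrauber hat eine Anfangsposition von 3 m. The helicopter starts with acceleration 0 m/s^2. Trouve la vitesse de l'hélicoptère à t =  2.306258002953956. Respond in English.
We need to integrate our snap equation s(t) = 7·sin(t) 3 times. Finding the integral of s(t) and using j(0) = -7: j(t) = -7·cos(t). Integrating jerk and using the initial condition a(0) = 0, we get a(t) = -7·sin(t). Finding the integral of a(t) and using v(0) = 7: v(t) = 7·cos(t). From the given velocity equation v(t) = 7·cos(t), we substitute t = 2.306258002953956 to get v = -4.69650698812773.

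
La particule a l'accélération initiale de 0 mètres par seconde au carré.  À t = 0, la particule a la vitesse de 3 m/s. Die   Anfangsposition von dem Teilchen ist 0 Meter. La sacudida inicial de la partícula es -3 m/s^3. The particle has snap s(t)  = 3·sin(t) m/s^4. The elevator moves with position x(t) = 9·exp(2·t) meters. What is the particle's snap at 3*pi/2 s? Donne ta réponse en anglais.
Using s(t) = 3·sin(t) and substituting t = 3*pi/2, we find s = -3.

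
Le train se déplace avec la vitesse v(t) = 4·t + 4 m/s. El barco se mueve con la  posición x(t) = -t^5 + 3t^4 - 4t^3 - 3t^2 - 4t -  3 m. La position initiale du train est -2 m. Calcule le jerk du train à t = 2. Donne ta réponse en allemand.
Ausgehend von der Geschwindigkeit v(t) = 4·t + 4, nehmen wir 2 Ableitungen. Durch Ableiten von der Geschwindigkeit erhalten wir die Beschleunigung: a(t) = 4. Mit d/dt von a(t) finden wir j(t) = 0. Mit j(t) = 0 und Einsetzen von t = 2, finden wir j = 0.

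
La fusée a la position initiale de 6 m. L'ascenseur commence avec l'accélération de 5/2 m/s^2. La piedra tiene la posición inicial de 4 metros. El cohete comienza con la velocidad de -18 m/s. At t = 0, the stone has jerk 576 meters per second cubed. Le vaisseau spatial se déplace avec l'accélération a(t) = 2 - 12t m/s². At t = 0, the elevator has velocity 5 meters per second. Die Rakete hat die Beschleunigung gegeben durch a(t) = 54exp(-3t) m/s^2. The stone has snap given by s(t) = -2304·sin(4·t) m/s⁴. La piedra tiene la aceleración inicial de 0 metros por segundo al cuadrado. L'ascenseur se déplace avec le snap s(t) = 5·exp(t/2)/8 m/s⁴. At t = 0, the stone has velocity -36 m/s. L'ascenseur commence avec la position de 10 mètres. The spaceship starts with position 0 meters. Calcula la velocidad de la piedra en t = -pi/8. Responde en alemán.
Wir müssen die Stammfunktion unserer Gleichung für den Snap s(t) = -2304·sin(4·t) 3-mal finden. Mit ∫s(t)dt und Anwendung von j(0) = 576, finden wir j(t) = 576·cos(4·t). Die Stammfunktion von dem Ruck ist die Beschleunigung. Mit a(0) = 0 erhalten wir a(t) = 144·sin(4·t). Durch Integration von der Beschleunigung und Verwendung der Anfangsbedingung v(0) = -36, erhalten wir v(t) = -36·cos(4·t). Wir haben die Geschwindigkeit v(t) = -36·cos(4·t). Durch Einsetzen von t = -pi/8: v(-pi/8) = 0.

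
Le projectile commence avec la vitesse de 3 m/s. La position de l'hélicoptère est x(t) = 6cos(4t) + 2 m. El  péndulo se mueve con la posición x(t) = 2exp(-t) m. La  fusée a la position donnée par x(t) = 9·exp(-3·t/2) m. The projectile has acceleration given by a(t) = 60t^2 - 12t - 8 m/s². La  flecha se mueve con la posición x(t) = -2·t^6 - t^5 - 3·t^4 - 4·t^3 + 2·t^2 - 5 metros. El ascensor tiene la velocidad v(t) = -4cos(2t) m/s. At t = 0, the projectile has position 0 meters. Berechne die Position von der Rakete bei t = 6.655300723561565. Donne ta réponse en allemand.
Mit x(t) = 9·exp(-3·t/2) und Einsetzen von t = 6.655300723561565, finden wir x = 0.000415625265396609.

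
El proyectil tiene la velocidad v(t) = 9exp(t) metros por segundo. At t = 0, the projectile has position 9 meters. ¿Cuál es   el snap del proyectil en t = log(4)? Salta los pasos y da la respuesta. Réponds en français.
La réponse est 36.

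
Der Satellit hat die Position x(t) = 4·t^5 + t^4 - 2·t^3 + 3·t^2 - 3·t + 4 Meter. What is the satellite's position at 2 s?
Using x(t) = 4·t^5 + t^4 - 2·t^3 + 3·t^2 - 3·t + 4 and substituting t = 2, we find x = 138.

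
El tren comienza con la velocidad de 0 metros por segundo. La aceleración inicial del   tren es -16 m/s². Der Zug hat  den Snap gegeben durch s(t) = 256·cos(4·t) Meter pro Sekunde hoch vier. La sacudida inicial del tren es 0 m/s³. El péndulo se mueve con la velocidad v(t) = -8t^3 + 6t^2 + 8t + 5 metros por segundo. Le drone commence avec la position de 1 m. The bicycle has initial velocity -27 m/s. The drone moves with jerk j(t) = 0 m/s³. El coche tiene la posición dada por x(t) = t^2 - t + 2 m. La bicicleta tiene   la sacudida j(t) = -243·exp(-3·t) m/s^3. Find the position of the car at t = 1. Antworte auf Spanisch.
Usando x(t) = t^2 - t + 2 y sustituyendo t = 1, encontramos x = 2.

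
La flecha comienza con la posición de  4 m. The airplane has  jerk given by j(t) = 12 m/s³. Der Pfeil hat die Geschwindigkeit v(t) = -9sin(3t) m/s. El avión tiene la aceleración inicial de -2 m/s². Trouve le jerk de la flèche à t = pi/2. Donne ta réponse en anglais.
To solve this, we need to take 2 derivatives of our velocity equation v(t) = -9·sin(3·t). Taking d/dt of v(t), we find a(t) = -27·cos(3·t). The derivative of acceleration gives jerk: j(t) = 81·sin(3·t). We have jerk j(t) = 81·sin(3·t). Substituting t = pi/2: j(pi/2) = -81.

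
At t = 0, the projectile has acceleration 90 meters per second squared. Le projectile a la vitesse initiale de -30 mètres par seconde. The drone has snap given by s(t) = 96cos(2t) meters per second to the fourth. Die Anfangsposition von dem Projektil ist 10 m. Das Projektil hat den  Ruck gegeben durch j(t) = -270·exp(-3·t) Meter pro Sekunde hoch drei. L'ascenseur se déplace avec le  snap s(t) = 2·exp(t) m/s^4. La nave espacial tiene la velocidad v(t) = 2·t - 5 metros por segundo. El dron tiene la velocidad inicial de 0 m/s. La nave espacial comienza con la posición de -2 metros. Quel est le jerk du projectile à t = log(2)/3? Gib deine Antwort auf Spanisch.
Tenemos la sacudida j(t) = -270·exp(-3·t). Sustituyendo t = log(2)/3: j(log(2)/3) = -135.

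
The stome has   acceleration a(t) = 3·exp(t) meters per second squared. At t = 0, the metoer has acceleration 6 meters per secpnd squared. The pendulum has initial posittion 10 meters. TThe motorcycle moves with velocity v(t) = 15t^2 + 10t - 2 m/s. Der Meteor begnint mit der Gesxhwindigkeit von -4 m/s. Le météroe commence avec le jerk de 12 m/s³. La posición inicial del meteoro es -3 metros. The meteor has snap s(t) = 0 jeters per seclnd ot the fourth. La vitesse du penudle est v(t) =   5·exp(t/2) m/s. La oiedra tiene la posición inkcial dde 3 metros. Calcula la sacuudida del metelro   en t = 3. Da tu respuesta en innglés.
To find the answer, we compute 1 antiderivative of s(t) = 0. Finding the antiderivative of s(t) and using j(0) = 12: j(t) = 12. Using j(t) = 12 and substituting t = 3, we find j = 12.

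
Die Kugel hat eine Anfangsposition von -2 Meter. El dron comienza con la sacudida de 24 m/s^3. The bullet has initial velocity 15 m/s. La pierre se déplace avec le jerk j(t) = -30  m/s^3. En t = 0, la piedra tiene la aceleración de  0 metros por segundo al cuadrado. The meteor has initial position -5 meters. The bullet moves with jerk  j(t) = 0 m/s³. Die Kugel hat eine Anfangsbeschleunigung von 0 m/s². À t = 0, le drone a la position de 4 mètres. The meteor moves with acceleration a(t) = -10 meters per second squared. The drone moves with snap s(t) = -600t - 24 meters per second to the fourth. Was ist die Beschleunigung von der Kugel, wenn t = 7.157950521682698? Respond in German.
Wir müssen das Integral unserer Gleichung für den Ruck j(t) = 0 1-mal finden. Das Integral von dem Ruck ist die Beschleunigung. Mit a(0) = 0 erhalten wir a(t) = 0. Mit a(t) = 0 und Einsetzen von t = 7.157950521682698, finden wir a = 0.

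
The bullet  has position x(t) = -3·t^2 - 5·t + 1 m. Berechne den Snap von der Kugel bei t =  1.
Um dies zu lösen, müssen wir 4 Ableitungen unserer Gleichung für die Position x(t) = -3·t^2 - 5·t + 1 nehmen. Durch Ableiten von der Position erhalten wir die Geschwindigkeit: v(t) = -6·t - 5. Durch Ableiten von der Geschwindigkeit erhalten wir die Beschleunigung: a(t) = -6. Die Ableitung von der Beschleunigung ergibt den Ruck: j(t) = 0. Die Ableitung von dem Ruck ergibt den Snap: s(t) = 0. Aus der Gleichung für den Snap s(t) = 0, setzen wir t = 1 ein und erhalten s = 0.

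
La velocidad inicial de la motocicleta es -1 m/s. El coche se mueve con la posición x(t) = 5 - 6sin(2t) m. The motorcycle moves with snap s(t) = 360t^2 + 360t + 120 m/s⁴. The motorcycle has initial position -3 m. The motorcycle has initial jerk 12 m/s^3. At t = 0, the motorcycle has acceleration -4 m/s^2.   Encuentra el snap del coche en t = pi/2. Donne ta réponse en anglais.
To solve this, we need to take 4 derivatives of our position equation x(t) = 5 - 6·sin(2·t). The derivative of position gives velocity: v(t) = -12·cos(2·t). The derivative of velocity gives acceleration: a(t) = 24·sin(2·t). Differentiating acceleration, we get jerk: j(t) = 48·cos(2·t). The derivative of jerk gives snap: s(t) = -96·sin(2·t). From the given snap equation s(t) = -96·sin(2·t), we substitute t = pi/2 to get s = 0.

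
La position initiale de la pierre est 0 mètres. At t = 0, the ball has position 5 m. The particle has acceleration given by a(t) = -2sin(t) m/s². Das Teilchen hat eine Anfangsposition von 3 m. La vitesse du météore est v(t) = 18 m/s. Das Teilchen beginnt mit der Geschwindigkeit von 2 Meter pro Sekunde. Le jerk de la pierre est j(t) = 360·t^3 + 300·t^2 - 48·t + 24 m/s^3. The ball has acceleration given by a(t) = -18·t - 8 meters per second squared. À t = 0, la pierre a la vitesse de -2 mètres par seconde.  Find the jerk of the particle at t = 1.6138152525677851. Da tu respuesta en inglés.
We must differentiate our acceleration equation a(t) = -2·sin(t) 1 time. Taking d/dt of a(t), we find j(t) = -2·cos(t). From the given jerk equation j(t) = -2·cos(t), we substitute t = 1.6138152525677851 to get j = 0.0860113166587146.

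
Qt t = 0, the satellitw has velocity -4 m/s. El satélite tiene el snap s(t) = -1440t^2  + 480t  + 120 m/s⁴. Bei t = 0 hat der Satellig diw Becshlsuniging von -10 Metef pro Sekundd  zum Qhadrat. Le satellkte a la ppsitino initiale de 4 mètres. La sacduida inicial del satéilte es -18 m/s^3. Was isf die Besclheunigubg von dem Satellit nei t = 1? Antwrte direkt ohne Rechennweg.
Die Beschleunigung bei t = 1 ist a = -8.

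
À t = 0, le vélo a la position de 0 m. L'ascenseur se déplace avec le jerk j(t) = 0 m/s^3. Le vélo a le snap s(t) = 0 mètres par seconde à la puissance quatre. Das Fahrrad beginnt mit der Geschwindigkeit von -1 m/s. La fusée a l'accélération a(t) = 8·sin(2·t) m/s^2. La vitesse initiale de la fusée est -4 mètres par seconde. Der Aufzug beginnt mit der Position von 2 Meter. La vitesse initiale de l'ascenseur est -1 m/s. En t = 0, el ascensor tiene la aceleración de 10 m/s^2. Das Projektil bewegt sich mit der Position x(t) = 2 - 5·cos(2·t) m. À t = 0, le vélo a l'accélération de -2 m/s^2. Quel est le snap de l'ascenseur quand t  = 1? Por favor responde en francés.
En partant du jerk j(t) = 0, nous prenons 1 dérivée. En dérivant le jerk, nous obtenons le snap: s(t) = 0. En utilisant s(t) = 0 et en substituant t = 1, nous trouvons s = 0.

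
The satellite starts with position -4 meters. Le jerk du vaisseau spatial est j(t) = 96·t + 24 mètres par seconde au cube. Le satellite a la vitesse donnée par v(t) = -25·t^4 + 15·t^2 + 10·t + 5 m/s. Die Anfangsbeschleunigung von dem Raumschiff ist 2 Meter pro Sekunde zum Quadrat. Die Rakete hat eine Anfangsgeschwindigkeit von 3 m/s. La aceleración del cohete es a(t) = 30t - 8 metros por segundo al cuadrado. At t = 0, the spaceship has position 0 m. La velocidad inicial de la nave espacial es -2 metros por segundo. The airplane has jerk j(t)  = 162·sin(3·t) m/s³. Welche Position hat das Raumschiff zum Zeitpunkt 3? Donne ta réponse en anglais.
To solve this, we need to take 3 integrals of our jerk equation j(t) = 96·t + 24. The antiderivative of jerk, with a(0) = 2, gives acceleration: a(t) = 48·t^2 + 24·t + 2. The antiderivative of acceleration is velocity. Using v(0) = -2, we get v(t) = 16·t^3 + 12·t^2 + 2·t - 2. Integrating velocity and using the initial condition x(0) = 0, we get x(t) = 4·t^4 + 4·t^3 + t^2 - 2·t. We have position x(t) = 4·t^4 + 4·t^3 + t^2 - 2·t. Substituting t = 3: x(3) = 435.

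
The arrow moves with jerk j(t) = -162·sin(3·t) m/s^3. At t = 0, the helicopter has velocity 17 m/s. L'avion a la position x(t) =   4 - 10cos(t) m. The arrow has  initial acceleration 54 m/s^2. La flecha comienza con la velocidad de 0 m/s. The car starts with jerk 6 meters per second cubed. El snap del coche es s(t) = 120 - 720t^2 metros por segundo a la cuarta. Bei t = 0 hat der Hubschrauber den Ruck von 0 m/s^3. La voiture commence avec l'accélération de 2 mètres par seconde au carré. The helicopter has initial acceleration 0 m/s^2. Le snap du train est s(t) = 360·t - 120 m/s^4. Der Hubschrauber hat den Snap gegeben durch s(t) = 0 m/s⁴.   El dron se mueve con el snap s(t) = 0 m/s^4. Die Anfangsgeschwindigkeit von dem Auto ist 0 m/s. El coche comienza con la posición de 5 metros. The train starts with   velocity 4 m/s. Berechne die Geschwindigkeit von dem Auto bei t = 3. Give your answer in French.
En partant du snap s(t) = 120 - 720·t^2, nous prenons 3 primitives. L'intégrale du snap est le jerk. En utilisant j(0) = 6, nous obtenons j(t) = -240·t^3 + 120·t + 6. La primitive du jerk est l'accélération. En utilisant a(0) = 2, nous obtenons a(t) = -60·t^4 + 60·t^2 + 6·t + 2. En prenant ∫a(t)dt et en appliquant v(0) = 0, nous trouvons v(t) = t·(-12·t^4 + 20·t^2 + 3·t + 2). De l'équation de la vitesse v(t) = t·(-12·t^4 + 20·t^2 + 3·t + 2), nous substituons t = 3 pour obtenir v = -2343.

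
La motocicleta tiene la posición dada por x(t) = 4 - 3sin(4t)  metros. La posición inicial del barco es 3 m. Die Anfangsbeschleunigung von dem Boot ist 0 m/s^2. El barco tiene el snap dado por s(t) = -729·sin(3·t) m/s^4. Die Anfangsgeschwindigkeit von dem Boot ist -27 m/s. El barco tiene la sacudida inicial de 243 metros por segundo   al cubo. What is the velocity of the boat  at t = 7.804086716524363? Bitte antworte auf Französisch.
En partant du snap s(t) = -729·sin(3·t), nous prenons 3 intégrales. La primitive du snap est le jerk. En utilisant j(0) = 243, nous obtenons j(t) = 243·cos(3·t). La primitive du jerk, avec a(0) = 0, donne l'accélération: a(t) = 81·sin(3·t). En intégrant l'accélération et en utilisant la condition initiale v(0) = -27, nous obtenons v(t) = -27·cos(3·t). De l'équation de la vitesse v(t) = -27·cos(3·t), nous substituons t = 7.804086716524363 pour obtenir v = 4.02641326695822.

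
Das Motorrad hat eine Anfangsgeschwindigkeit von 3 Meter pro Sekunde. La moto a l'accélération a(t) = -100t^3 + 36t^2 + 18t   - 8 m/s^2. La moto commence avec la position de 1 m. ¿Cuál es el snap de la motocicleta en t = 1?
Para resolver esto, necesitamos tomar 2 derivadas de nuestra ecuación de la aceleración a(t) = -100·t^3 + 36·t^2 + 18·t - 8. Derivando la aceleración, obtenemos la sacudida: j(t) = -300·t^2 + 72·t + 18. Derivando la sacudida, obtenemos el snap: s(t) = 72 - 600·t. De la ecuación del snap s(t) = 72 - 600·t, sustituimos t = 1 para obtener s = -528.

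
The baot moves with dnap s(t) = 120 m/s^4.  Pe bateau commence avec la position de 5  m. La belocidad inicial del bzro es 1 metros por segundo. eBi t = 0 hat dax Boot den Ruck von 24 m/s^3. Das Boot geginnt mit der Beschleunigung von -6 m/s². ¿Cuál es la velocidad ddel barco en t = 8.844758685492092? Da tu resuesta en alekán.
Wir müssen unsere Gleichung für den Snap s(t) = 120 3-mal integrieren. Das Integral von dem Snap ist der Ruck. Mit j(0) = 24 erhalten wir j(t) = 120·t + 24. Mit ∫j(t)dt und Anwendung von a(0) = -6, finden wir a(t) = 60·t^2 + 24·t - 6. Die Stammfunktion von der Beschleunigung, mit v(0) = 1, ergibt die Geschwindigkeit: v(t) = 20·t^3 + 12·t^2 - 6·t + 1. Wir haben die Geschwindigkeit v(t) = 20·t^3 + 12·t^2 - 6·t + 1. Durch Einsetzen von t = 8.844758685492092: v(8.844758685492092) = 14725.1548354312.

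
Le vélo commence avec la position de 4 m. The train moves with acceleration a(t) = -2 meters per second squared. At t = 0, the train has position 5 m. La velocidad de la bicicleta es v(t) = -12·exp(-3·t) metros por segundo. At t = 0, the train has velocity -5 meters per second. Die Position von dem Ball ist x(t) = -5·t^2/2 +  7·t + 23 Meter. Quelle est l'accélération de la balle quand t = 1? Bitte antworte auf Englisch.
To solve this, we need to take 2 derivatives of our position equation x(t) = -5·t^2/2 + 7·t + 23. Differentiating position, we get velocity: v(t) = 7 - 5·t. Differentiating velocity, we get acceleration: a(t) = -5. Using a(t) = -5 and substituting t = 1, we find a = -5.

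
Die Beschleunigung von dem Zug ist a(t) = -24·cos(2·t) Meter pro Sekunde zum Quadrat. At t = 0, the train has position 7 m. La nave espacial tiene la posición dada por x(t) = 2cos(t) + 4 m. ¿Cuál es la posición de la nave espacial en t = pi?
De la ecuación de la posición x(t) = 2·cos(t) + 4, sustituimos t = pi para obtener x = 2.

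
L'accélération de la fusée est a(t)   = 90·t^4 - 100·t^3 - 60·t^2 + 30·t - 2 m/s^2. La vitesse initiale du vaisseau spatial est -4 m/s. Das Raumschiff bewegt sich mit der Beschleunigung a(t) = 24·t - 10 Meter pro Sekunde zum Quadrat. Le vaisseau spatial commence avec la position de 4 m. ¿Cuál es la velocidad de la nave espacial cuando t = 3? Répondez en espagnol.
Para resolver esto, necesitamos tomar 1 integral de nuestra ecuación de la aceleración a(t) = 24·t - 10. La antiderivada de la aceleración, con v(0) = -4, da la velocidad: v(t) = 12·t^2 - 10·t - 4. Tenemos la velocidad v(t) = 12·t^2 - 10·t - 4. Sustituyendo t = 3: v(3) = 74.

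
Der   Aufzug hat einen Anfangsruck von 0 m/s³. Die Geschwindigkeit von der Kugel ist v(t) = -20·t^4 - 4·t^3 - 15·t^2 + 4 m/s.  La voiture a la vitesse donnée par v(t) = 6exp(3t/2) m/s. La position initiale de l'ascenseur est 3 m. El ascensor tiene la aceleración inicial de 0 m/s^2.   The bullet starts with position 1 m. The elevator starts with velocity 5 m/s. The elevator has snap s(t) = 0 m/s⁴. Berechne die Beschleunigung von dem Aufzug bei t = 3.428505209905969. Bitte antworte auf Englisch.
We need to integrate our snap equation s(t) = 0 2 times. The integral of snap is jerk. Using j(0) = 0, we get j(t) = 0. The integral of jerk, with a(0) = 0, gives acceleration: a(t) = 0. We have acceleration a(t) = 0. Substituting t = 3.428505209905969: a(3.428505209905969) = 0.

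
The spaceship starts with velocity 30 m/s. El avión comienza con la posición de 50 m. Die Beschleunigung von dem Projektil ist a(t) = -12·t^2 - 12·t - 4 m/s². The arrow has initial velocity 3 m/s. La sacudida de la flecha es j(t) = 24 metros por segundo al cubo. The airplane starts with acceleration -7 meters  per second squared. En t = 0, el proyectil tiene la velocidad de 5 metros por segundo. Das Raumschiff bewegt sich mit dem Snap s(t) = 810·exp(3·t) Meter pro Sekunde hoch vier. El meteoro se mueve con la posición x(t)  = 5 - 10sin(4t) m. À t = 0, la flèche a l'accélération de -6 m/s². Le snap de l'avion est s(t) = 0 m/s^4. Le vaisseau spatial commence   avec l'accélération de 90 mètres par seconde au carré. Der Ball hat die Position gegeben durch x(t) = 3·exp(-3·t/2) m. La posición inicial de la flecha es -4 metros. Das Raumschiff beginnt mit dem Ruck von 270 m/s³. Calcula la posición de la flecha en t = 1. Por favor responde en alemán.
Ausgehend von dem Ruck j(t) = 24, nehmen wir 3 Stammfunktionen. Die Stammfunktion von dem Ruck, mit a(0) = -6, ergibt die Beschleunigung: a(t) = 24·t - 6. Das Integral von der Beschleunigung ist die Geschwindigkeit. Mit v(0) = 3 erhalten wir v(t) = 12·t^2 - 6·t + 3. Das Integral von der Geschwindigkeit, mit x(0) = -4, ergibt die Position: x(t) = 4·t^3 - 3·t^2 + 3·t - 4. Aus der Gleichung für die Position x(t) = 4·t^3 - 3·t^2 + 3·t - 4, setzen wir t = 1 ein und erhalten x = 0.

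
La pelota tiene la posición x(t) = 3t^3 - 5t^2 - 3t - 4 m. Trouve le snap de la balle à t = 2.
Nous devons dériver notre équation de la position x(t) = 3·t^3 - 5·t^2 - 3·t - 4 4 fois. La dérivée de la position donne la vitesse: v(t) = 9·t^2 - 10·t - 3. La dérivée de la vitesse donne l'accélération: a(t) = 18·t - 10. En prenant d/dt de a(t), nous trouvons j(t) = 18. La dérivée du jerk donne le snap: s(t) = 0. Nous avons le snap s(t) = 0. En substituant t = 2: s(2) = 0.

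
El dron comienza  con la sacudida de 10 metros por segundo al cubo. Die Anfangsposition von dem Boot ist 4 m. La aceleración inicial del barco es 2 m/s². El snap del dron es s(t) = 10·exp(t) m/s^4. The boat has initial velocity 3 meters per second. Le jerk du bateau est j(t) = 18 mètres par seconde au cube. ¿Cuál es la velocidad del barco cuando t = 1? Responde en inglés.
To solve this, we need to take 2 integrals of our jerk equation j(t) = 18. The antiderivative of jerk, with a(0) = 2, gives acceleration: a(t) = 18·t + 2. Integrating acceleration and using the initial condition v(0) = 3, we get v(t) = 9·t^2 + 2·t + 3. We have velocity v(t) = 9·t^2 + 2·t + 3. Substituting t = 1: v(1) = 14.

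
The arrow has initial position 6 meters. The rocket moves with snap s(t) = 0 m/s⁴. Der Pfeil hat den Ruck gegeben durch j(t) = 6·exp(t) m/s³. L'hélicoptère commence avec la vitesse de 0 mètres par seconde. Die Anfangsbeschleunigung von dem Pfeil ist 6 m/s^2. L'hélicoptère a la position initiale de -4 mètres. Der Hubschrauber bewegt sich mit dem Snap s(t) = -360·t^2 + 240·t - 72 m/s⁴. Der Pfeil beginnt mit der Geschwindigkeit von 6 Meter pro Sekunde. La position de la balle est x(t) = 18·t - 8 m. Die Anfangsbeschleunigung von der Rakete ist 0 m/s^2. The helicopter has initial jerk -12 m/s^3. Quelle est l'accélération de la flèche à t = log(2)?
En partant du jerk j(t) = 6·exp(t), nous prenons 1 primitive. La primitive du jerk est l'accélération. En utilisant a(0) = 6, nous obtenons a(t) = 6·exp(t). Nous avons l'accélération a(t) = 6·exp(t). En substituant t = log(2): a(log(2)) = 12.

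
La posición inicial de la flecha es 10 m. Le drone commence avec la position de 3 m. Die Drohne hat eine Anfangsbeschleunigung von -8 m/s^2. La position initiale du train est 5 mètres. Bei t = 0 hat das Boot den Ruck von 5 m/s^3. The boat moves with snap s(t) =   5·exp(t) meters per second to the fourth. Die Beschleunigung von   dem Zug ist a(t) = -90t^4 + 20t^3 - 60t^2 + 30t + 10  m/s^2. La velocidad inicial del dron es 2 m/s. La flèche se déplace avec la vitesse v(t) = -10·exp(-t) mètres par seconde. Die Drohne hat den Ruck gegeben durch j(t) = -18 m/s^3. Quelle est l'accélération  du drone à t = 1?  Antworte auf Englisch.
Starting from jerk j(t) = -18, we take 1 antiderivative. Taking ∫j(t)dt and applying a(0) = -8, we find a(t) = -18·t - 8. Using a(t) = -18·t - 8 and substituting t = 1, we find a = -26.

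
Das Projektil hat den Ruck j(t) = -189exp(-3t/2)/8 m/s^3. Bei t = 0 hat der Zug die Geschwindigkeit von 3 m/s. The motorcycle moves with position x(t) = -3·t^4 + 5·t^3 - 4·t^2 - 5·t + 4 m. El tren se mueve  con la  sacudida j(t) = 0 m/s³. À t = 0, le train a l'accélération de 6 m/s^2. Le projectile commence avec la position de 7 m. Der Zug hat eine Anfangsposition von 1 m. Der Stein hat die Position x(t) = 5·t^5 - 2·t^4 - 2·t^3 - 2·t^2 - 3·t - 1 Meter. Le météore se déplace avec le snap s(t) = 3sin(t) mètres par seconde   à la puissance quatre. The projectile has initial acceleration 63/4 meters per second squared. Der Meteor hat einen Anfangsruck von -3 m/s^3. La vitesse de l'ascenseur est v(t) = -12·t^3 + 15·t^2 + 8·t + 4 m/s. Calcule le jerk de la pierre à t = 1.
Nous devons dériver notre équation de la position x(t) = 5·t^5 - 2·t^4 - 2·t^3 - 2·t^2 - 3·t - 1 3 fois. En dérivant la position, nous obtenons la vitesse: v(t) = 25·t^4 - 8·t^3 - 6·t^2 - 4·t - 3. En dérivant la vitesse, nous obtenons l'accélération: a(t) = 100·t^3 - 24·t^2 - 12·t - 4. La dérivée de l'accélération donne le jerk: j(t) = 300·t^2 - 48·t - 12. Nous avons le jerk j(t) = 300·t^2 - 48·t - 12. En substituant t = 1: j(1) = 240.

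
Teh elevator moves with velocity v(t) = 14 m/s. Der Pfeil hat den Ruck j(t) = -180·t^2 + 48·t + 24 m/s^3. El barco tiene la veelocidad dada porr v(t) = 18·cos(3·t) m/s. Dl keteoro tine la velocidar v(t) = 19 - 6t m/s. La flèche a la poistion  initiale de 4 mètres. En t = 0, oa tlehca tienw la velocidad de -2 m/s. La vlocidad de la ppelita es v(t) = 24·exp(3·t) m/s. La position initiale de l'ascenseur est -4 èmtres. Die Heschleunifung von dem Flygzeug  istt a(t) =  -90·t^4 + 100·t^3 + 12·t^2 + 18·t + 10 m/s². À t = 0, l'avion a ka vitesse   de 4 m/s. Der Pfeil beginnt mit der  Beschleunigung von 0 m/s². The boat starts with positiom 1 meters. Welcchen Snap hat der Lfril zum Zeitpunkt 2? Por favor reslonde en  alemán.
Um dies zu lösen, müssen wir 1 Ableitung unserer Gleichung für den Ruck j(t) = -180·t^2 + 48·t + 24 nehmen. Durch Ableiten von dem Ruck erhalten wir den Snap: s(t) = 48 - 360·t. Wir haben den Snap s(t) = 48 - 360·t. Durch Einsetzen von t = 2: s(2) = -672.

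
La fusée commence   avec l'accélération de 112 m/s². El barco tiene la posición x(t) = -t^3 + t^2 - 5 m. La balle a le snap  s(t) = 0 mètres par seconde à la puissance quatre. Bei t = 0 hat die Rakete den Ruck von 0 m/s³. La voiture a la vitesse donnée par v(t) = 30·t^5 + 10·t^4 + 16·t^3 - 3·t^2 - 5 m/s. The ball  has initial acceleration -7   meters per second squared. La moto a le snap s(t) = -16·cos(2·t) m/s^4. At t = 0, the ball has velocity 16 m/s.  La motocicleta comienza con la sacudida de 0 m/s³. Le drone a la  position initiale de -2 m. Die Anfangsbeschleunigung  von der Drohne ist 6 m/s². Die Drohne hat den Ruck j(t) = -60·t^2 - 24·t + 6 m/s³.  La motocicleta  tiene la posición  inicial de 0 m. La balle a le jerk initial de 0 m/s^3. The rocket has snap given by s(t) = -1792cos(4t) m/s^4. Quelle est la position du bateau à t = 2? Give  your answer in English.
Using x(t) = -t^3 + t^2 - 5 and substituting t = 2, we find x = -9.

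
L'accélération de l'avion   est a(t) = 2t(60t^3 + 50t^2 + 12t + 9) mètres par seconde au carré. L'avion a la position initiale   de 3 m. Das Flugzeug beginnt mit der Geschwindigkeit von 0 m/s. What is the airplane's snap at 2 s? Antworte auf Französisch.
Pour résoudre ceci, nous devons prendre 2 dérivées de notre équation de l'accélération a(t) = 2·t·(60·t^3 + 50·t^2 + 12·t + 9). En dérivant l'accélération, nous obtenons le jerk: j(t) = 120·t^3 + 100·t^2 + 2·t·(180·t^2 + 100·t + 12) + 24·t + 18. En prenant d/dt de j(t), nous trouvons s(t) = 720·t^2 + 2·t·(360·t + 100) + 400·t + 48. De l'équation du snap s(t) = 720·t^2 + 2·t·(360·t + 100) + 400·t + 48, nous substituons t = 2 pour obtenir s = 7008.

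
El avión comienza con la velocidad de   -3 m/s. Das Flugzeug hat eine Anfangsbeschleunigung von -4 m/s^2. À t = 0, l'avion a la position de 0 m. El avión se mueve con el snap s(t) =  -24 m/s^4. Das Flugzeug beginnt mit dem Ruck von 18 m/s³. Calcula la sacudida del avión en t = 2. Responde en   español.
Partiendo del snap s(t) = -24, tomamos 1 antiderivada. La integral del snap, con j(0) = 18, da la sacudida: j(t) = 18 - 24·t. Usando j(t) = 18 - 24·t y sustituyendo t = 2, encontramos j = -30.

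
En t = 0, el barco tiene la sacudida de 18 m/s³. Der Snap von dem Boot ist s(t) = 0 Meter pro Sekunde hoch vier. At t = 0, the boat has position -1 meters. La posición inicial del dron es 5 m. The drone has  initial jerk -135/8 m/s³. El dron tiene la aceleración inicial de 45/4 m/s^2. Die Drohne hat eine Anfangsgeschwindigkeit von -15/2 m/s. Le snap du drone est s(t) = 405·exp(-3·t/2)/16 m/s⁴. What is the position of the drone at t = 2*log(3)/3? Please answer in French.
Pour résoudre ceci, nous devons prendre 4 intégrales de notre équation du snap s(t) = 405·exp(-3·t/2)/16. En intégrant le snap et en utilisant la condition initiale j(0) = -135/8, nous obtenons j(t) = -135·exp(-3·t/2)/8. En intégrant le jerk et en utilisant la condition initiale a(0) = 45/4, nous obtenons a(t) = 45·exp(-3·t/2)/4. La primitive de l'accélération est la vitesse. En utilisant v(0) = -15/2, nous obtenons v(t) = -15·exp(-3·t/2)/2. En prenant ∫v(t)dt et en appliquant x(0) = 5, nous trouvons x(t) = 5·exp(-3·t/2). De l'équation de la position x(t) = 5·exp(-3·t/2), nous substituons t = 2*log(3)/3 pour obtenir x = 5/3.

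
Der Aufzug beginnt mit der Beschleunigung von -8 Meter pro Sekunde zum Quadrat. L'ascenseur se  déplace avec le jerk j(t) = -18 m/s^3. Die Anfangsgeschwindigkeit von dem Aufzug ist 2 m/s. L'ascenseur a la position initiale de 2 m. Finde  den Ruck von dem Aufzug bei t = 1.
Mit j(t) = -18 und Einsetzen von t = 1, finden wir j = -18.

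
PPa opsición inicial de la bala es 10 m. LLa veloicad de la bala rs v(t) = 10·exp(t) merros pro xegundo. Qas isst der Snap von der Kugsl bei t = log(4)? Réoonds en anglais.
We must differentiate our velocity equation v(t) = 10·exp(t) 3 times. Differentiating velocity, we get acceleration: a(t) = 10·exp(t). Taking d/dt of a(t), we find j(t) = 10·exp(t). Differentiating jerk, we get snap: s(t) = 10·exp(t). We have snap s(t) = 10·exp(t). Substituting t = log(4): s(log(4)) = 40.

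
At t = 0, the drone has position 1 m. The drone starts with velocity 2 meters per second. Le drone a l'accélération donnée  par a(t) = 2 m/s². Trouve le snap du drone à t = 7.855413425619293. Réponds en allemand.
Wir müssen unsere Gleichung für die Beschleunigung a(t) = 2 2-mal ableiten. Durch Ableiten von der Beschleunigung erhalten wir den Ruck: j(t) = 0. Die Ableitung von dem Ruck ergibt den Snap: s(t) = 0. Wir haben den Snap s(t) = 0. Durch Einsetzen von t = 7.855413425619293: s(7.855413425619293) = 0.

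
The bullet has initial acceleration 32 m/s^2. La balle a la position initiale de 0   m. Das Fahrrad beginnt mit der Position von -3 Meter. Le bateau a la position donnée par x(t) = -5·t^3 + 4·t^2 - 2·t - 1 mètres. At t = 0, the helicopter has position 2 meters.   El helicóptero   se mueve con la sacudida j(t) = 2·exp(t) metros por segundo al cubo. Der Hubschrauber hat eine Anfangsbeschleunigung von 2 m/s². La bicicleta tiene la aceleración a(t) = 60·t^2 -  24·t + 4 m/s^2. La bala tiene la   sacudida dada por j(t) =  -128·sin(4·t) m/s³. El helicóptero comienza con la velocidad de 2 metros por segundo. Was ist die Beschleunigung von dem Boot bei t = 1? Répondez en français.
Nous devons dériver notre équation de la position x(t) = -5·t^3 + 4·t^2 - 2·t - 1 2 fois. La dérivée de la position donne la vitesse: v(t) = -15·t^2 + 8·t - 2. En dérivant la vitesse, nous obtenons l'accélération: a(t) = 8 - 30·t. En utilisant a(t) = 8 - 30·t et en substituant t = 1, nous trouvons a = -22.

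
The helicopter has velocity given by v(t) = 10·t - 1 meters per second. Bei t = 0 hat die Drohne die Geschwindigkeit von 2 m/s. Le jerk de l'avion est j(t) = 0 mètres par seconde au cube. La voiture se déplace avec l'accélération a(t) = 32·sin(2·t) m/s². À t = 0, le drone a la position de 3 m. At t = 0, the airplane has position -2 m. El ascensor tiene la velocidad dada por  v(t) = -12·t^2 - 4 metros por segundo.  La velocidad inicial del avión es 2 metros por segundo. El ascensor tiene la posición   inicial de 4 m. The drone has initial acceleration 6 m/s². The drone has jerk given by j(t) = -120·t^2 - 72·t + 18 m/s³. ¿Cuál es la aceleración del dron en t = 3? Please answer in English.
To solve this, we need to take 1 antiderivative of our jerk equation j(t) = -120·t^2 - 72·t + 18. The antiderivative of jerk, with a(0) = 6, gives acceleration: a(t) = -40·t^3 - 36·t^2 + 18·t + 6. From the given acceleration equation a(t) = -40·t^3 - 36·t^2 + 18·t + 6, we substitute t = 3 to get a = -1344.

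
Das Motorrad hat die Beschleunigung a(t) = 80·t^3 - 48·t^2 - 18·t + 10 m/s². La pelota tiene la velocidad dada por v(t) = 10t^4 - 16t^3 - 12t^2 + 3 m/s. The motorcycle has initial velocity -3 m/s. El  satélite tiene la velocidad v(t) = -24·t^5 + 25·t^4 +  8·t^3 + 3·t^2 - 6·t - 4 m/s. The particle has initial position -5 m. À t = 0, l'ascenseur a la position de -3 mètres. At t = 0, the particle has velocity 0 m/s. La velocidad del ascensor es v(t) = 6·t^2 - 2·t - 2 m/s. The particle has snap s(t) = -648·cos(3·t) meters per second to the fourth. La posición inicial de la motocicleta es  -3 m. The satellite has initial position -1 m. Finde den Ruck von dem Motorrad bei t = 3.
Wir müssen unsere Gleichung für die Beschleunigung a(t) = 80·t^3 - 48·t^2 - 18·t + 10 1-mal ableiten. Durch Ableiten von der Beschleunigung erhalten wir den Ruck: j(t) = 240·t^2 - 96·t - 18. Wir haben den Ruck j(t) = 240·t^2 - 96·t - 18. Durch Einsetzen von t = 3: j(3) = 1854.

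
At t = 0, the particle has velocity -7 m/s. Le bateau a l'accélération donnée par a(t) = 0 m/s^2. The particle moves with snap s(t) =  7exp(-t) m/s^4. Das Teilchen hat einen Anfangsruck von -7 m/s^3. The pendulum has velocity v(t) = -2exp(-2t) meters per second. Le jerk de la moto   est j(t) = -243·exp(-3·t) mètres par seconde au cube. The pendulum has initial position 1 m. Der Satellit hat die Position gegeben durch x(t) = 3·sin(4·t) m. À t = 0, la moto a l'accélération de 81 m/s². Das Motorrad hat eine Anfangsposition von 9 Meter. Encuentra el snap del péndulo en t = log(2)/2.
Debemos derivar nuestra ecuación de la velocidad v(t) = -2·exp(-2·t) 3 veces. Tomando d/dt de v(t), encontramos a(t) = 4·exp(-2·t). Tomando d/dt de a(t), encontramos j(t) = -8·exp(-2·t). La derivada de la sacudida da el snap: s(t) = 16·exp(-2·t). Tenemos el snap s(t) = 16·exp(-2·t). Sustituyendo t = log(2)/2: s(log(2)/2) = 8.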